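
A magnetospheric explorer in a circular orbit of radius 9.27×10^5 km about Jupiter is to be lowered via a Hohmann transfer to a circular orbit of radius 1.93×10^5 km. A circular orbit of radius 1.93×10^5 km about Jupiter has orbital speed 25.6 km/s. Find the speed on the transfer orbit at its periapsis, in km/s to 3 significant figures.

v = 32.9 km/s

From the circular-orbit relation v² = μ/r at r = 1.93×10^5 km: μ = v²r = (25.6)² × 1.93×10^5 = 1.26484×10^8 km³/s².
Transfer-ellipse semi-major axis a_t = (r₁ + r₂)/2 = (9.270×10^5 + 1.930×10^5)/2 = 5.600×10^5 km.
The periapsis of the transfer ellipse is at r = 1.930×10^5 km.
Applying v² = μ(2/r − 1/a_t): v = 32.94 km/s.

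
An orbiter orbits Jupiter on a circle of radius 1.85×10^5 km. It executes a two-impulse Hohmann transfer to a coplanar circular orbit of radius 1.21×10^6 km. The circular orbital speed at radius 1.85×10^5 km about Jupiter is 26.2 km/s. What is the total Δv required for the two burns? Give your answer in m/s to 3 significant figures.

From the circular-orbit relation v² = μ/r at r = 1.85×10^5 km: μ = v²r = (26.2)² × 1.85×10^5 = 1.26991×10^8 km³/s².
The Hohmann ellipse has a_t = (r₁ + r₂)/2 = 6.975×10^5 km.
At r₁ the circular-orbit speed is v₁ = √(μ/r₁) = 26.200 km/s.
On the transfer ellipse at r₁, v² = μ(2/r − 1/a) gives v_p = √[μ(2/r₁ − 1/a_t)] = 34.508 km/s.
First burn Δv₁ = |v_p − v₁| = 8.308 km/s.
Circular speed at r₂: v₂ = √(μ/r₂) = 10.245 km/s.
Transfer-orbit speed at r₂: v_a = √[μ(2/r₂ − 1/a_t)] = 5.2760 km/s.
Second burn Δv₂ = |v₂ − v_a| = 4.969 km/s.
Total Δv = Δv₁ + Δv₂ = 13.28 km/s.

Δv = 13300 m/s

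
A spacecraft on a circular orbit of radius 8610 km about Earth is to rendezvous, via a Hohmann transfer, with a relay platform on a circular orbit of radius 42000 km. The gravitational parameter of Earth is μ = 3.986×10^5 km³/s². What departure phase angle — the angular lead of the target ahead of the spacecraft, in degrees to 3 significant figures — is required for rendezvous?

The Hohmann ellipse has a_t = (r₁ + r₂)/2 = 25305 km.
The half-period of the transfer ellipse is t = π√(a_t³/μ) = 20030 s.
The target's mean motion on its circular orbit is ω₂ = √(μ/r₂³) = 7.335×10^-5 rad/s.
Angle swept by the target during transfer: ω₂·t = 1.4692 rad = 84.18°.
Arrival is 180° from departure on the ellipse, so φ = 180° − 84.18° = 95.8°.

φ = 95.8°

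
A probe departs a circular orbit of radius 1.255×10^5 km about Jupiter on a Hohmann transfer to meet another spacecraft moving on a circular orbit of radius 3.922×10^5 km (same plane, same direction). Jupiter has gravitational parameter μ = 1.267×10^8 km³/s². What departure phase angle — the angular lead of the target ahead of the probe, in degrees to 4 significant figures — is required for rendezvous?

Semi-major axis of the transfer orbit: a_t = (1.255×10^5 + 3.922×10^5)/2 = 2.5885×10^5 km.
Transfer time t = π√(a_t³/μ) = 36756 s.
Target angular speed ω₂ = √(μ/r₂³) = 4.5828×10^-5 rad/s.
Angle swept by the target during transfer: ω₂·t = 1.6845 rad = 96.51°.
The probe traverses 180° on the transfer ellipse, so the target must lead by 180° − 96.51° = 83.49°.

φ = 83.49°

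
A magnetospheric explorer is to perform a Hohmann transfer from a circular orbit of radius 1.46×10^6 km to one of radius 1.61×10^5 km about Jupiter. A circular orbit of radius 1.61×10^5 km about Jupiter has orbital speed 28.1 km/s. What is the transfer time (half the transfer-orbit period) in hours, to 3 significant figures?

From the circular-orbit relation v² = μ/r at r = 1.61×10^5 km: μ = v²r = (28.1)² × 1.61×10^5 = 1.27127×10^8 km³/s².
The Hohmann ellipse has a_t = (r₁ + r₂)/2 = 8.105×10^5 km.
By Kepler's third law the transfer-orbit period is T = 2π√(a_t³/μ), so t = T/2 = 2.033×10^5 s.
Converting: 2.033×10^5 s ÷ 3600 s/hour = 56.5 hours.

t = 56.5 hours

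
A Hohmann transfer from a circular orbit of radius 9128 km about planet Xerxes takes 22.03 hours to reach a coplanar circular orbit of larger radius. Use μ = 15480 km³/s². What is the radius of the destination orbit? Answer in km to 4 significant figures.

r₂ = 33770 km

Transfer time t = 22.03 hours = 79308 s, and t = π√(a_t³/μ).
So a_t = (μ t²/π²)^(1/3) = (15480 × (79308)² / π²)^(1/3) = 21447 km.
Since a_t = (r₁ + r₂)/2, r₂ = 2a_t − r₁ = 2×21447 − 9128 = 33766 km.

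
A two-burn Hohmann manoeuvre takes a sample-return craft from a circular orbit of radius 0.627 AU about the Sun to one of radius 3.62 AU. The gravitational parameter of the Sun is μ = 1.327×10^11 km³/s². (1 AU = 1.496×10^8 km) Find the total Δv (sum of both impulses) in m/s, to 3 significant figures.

In km: r₁ = 0.627 × 1.496×10^8 = 9.37992×10^7 km; r₂ = 3.62 × 1.496×10^8 = 5.41552×10^8 km.
Transfer-ellipse semi-major axis a_t = (r₁ + r₂)/2 = (9.37992×10^7 + 5.41552×10^8)/2 = 3.176756×10^8 km.
At r₁ the circular-orbit speed is v₁ = √(μ/r₁) = 37.61282 km/s.
Transfer-orbit speed at r₁ (vis-viva): v_p = √[μ(2/r₁ − 1/a_t)] = 49.10933 km/s.
First burn Δv₁ = |v_p − v₁| = 11.497 km/s.
At r₂, v₂ = √(μ/r₂) = 15.65364 km/s.
Transfer-orbit speed at r₂: v_a = √[μ(2/r₂ − 1/a_t)] = 8.505954 km/s.
Second burn Δv₂ = |v₂ − v_a| = 7.1477 km/s.
Δv = Δv₁ + Δv₂ = 11.497 + 7.1477 = 18.64 km/s.

Δv = 18600 m/s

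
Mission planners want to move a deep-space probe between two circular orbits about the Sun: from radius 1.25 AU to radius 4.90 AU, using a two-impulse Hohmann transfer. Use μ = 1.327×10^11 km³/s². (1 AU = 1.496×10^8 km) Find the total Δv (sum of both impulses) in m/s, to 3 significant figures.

In km: r₁ = 1.25 × 1.496×10^8 = 1.870×10^8 km; r₂ = 4.90 × 1.496×10^8 = 7.3304×10^8 km.
The Hohmann ellipse has a_t = (r₁ + r₂)/2 = 4.6002×10^8 km.
At r₁ the circular-orbit speed is v₁ = √(μ/r₁) = 26.639 km/s.
On the transfer ellipse at r₁, vis-viva gives v_p = √[μ(2/r₁ − 1/a_t)] = 33.627 km/s.
First burn Δv₁ = |v_p − v₁| = 6.988 km/s.
Circular speed at r₂: v₂ = √(μ/r₂) = 13.4546 km/s.
Transfer-orbit speed at r₂: v_a = √[μ(2/r₂ − 1/a_t)] = 8.57836 km/s.
Second burn Δv₂ = |v₂ − v_a| = 4.876 km/s.
Δv = Δv₁ + Δv₂ = 6.988 + 4.876 = 11.86 km/s.

Δv = 11900 m/s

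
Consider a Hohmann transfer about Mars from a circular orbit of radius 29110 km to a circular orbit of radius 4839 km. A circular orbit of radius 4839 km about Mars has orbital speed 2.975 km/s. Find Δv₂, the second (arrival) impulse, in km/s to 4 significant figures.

Δv₂ = 0.9209 km/s

From the circular-orbit relation v² = μ/r at r = 4839 km: μ = v²r = (2.975)² × 4839 = 42828.2 km³/s².
The Hohmann ellipse has a_t = (r₁ + r₂)/2 = 16974.5 km.
On the circular orbit at r = 4839 km, v_c = √(μ/r) = 2.9750 km/s.
Vis-viva on the transfer ellipse at r = 4839 km gives v_t = √[μ(2/r − 1/a_t)] = 3.8959 km/s.
Δv₂ = |v_t − v_c| = |3.8959 − 2.9750| = 0.9209 km/s.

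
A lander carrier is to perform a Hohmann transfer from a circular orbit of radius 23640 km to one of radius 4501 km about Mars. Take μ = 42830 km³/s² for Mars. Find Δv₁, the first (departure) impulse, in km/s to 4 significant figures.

Δv₁ = 0.5847 km/s

The Hohmann ellipse has a_t = (r₁ + r₂)/2 = 14070.5 km.
On the circular orbit at r = 23640 km, v_c = √(μ/r) = 1.346 km/s.
Transfer-orbit speed at the same r (vis-viva, a = a_t): v_t = √[μ(2/r − 1/a_t)] = 0.7613 km/s.
Δv₁ = |v_t − v_c| = |0.7613 − 1.346| = 0.5847 km/s.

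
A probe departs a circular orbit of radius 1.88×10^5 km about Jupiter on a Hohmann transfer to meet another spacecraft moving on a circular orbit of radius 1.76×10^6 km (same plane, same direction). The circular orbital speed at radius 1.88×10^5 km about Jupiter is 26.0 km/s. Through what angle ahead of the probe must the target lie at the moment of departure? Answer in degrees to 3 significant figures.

φ = 106°

From the circular-orbit relation v² = μ/r at r = 1.88×10^5 km: μ = v²r = (26.0)² × 1.88×10^5 = 1.27088×10^8 km³/s².
The Hohmann ellipse has a_t = (r₁ + r₂)/2 = 9.740×10^5 km.
The half-period of the transfer ellipse is t = π√(a_t³/μ) = 2.67877×10^5 s.
Target angular speed ω₂ = √(μ/r₂³) = 4.82818×10^-6 rad/s.
Angle swept by the target during transfer: ω₂·t = 1.29336 rad = 74.10°.
Arrival is 180° from departure on the ellipse, so φ = 180° − 74.10° = 106°.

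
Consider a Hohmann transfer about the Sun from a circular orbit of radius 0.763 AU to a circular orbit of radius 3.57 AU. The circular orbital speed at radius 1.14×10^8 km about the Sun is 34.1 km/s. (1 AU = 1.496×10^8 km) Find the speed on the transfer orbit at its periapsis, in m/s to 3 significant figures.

v = 43700 m/s

From the circular-orbit relation v² = μ/r at r = 1.14×10^8 km: μ = v²r = (34.1)² × 1.14×10^8 = 1.32560×10^11 km³/s².
In km: r₁ = 0.763 × 1.496×10^8 = 1.141448×10^8 km; r₂ = 3.57 × 1.496×10^8 = 5.34072×10^8 km.
The Hohmann ellipse has a_t = (r₁ + r₂)/2 = 3.241084×10^8 km.
The periapsis of the transfer ellipse is at r = 1.141448×10^8 km.
From the vis-viva equation, v = √[μ(2/r − 1/a_t)] = 43.75 km/s.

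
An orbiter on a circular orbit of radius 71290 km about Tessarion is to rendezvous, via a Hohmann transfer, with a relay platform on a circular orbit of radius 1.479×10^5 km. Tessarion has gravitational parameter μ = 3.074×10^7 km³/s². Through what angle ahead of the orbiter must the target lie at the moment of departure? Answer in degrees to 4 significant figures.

φ = 65.18°

Transfer-ellipse semi-major axis a_t = (r₁ + r₂)/2 = (71290 + 1.479×10^5)/2 = 1.09595×10^5 km.
The half-period of the transfer ellipse is t = π√(a_t³/μ) = 20560 s.
The target's mean motion on its circular orbit is ω₂ = √(μ/r₂³) = 9.748×10^-5 rad/s.
Angle swept by the target during transfer: ω₂·t = 2.004 rad = 114.82°.
Arrival is 180° from departure on the ellipse, so φ = 180° − 114.82° = 65.18°.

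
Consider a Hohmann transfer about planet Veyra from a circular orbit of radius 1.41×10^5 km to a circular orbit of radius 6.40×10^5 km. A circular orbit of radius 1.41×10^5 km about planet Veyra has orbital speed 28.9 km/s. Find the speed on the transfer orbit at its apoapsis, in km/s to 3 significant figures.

v = 8.15 km/s

From the circular-orbit relation v² = μ/r at r = 1.41×10^5 km: μ = v²r = (28.9)² × 1.41×10^5 = 1.17765×10^8 km³/s².
Transfer-ellipse semi-major axis a_t = (r₁ + r₂)/2 = (1.410×10^5 + 6.400×10^5)/2 = 3.905×10^5 km.
The apoapsis of the transfer ellipse is at r = 6.400×10^5 km.
Applying v² = μ(2/r − 1/a_t): v = 8.151 km/s.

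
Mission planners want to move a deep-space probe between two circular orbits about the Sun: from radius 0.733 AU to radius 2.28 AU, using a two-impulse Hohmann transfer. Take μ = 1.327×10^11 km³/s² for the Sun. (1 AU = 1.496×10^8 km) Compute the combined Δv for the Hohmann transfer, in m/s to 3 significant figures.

In km: r₁ = 0.733 × 1.496×10^8 = 1.096568×10^8 km; r₂ = 2.28 × 1.496×10^8 = 3.41088×10^8 km.
Transfer-ellipse semi-major axis a_t = (r₁ + r₂)/2 = (1.096568×10^8 + 3.41088×10^8)/2 = 2.253724×10^8 km.
At r₁ the circular-orbit speed is v₁ = √(μ/r₁) = 34.78706 km/s.
Transfer-orbit speed at r₁ (vis-viva): v_p = √[μ(2/r₁ − 1/a_t)] = 42.79574 km/s.
First burn Δv₁ = |v_p − v₁| = 8.0087 km/s.
At r₂, v₂ = √(μ/r₂) = 19.72433 km/s.
Transfer-orbit speed at r₂: v_a = √[μ(2/r₂ − 1/a_t)] = 13.75845 km/s.
Second burn Δv₂ = |v₂ − v_a| = 5.9659 km/s.
Total Δv = Δv₁ + Δv₂ = 13.97 km/s.

Δv = 14000 m/s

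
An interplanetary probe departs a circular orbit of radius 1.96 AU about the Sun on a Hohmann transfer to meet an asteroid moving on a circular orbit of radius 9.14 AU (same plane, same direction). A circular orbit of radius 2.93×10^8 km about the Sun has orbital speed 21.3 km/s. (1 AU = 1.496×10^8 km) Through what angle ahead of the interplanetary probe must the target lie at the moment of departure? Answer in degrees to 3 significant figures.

From the circular-orbit relation v² = μ/r at r = 2.93×10^8 km: μ = v²r = (21.3)² × 2.93×10^8 = 1.32931×10^11 km³/s².
In km: r₁ = 1.96 × 1.496×10^8 = 2.93216×10^8 km; r₂ = 9.14 × 1.496×10^8 = 1.367344×10^9 km.
Semi-major axis of the transfer orbit: a_t = (2.93216×10^8 + 1.367344×10^9)/2 = 8.3028×10^8 km.
The half-period of the transfer ellipse is t = π√(a_t³/μ) = 2.0615×10^8 s.
Target angular speed ω₂ = √(μ/r₂³) = 7.2110×10^-9 rad/s.
Angle swept by the target during transfer: ω₂·t = 1.4865 rad = 85.17°.
Arrival is 180° from departure on the ellipse, so φ = 180° − 85.17° = 94.8°.

φ = 94.8°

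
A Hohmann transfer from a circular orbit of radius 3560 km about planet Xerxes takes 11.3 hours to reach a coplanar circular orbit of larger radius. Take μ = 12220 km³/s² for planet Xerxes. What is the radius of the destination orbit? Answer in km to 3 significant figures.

r₂ = 21800 km

Transfer time t = 11.3 hours = 40680 s, and t = π√(a_t³/μ).
So a_t = (μ t²/π²)^(1/3) = (12220 × (40680)² / π²)^(1/3) = 12701 km.
Since a_t = (r₁ + r₂)/2, r₂ = 2a_t − r₁ = 2×12701 − 3560 = 21842 km.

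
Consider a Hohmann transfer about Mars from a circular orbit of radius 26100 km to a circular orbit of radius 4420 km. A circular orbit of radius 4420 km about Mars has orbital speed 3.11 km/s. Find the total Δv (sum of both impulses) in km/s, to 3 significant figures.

Δv = 1.55 km/s

From the circular-orbit relation v² = μ/r at r = 4420 km: μ = v²r = (3.11)² × 4420 = 42750.7 km³/s².
Transfer-ellipse semi-major axis a_t = (r₁ + r₂)/2 = (26100 + 4420)/2 = 15260 km.
Circular speed at r₁: v₁ = √(μ/r₁) = √(42750.7/26100) = 1.2798 km/s.
Transfer-orbit speed at r₁ (vis-viva): v_a = √[μ(2/r₁ − 1/a_t)] = 0.68879 km/s.
First burn Δv₁ = |v_a − v₁| = 0.5910 km/s.
At r₂, v₂ = √(μ/r₂) = 3.1100 km/s.
Transfer-orbit speed at r₂: v_p = √[μ(2/r₂ − 1/a_t)] = 4.0673 km/s.
Second burn Δv₂ = |v₂ − v_p| = 0.9573 km/s.
Total Δv = Δv₁ + Δv₂ = 1.548 km/s.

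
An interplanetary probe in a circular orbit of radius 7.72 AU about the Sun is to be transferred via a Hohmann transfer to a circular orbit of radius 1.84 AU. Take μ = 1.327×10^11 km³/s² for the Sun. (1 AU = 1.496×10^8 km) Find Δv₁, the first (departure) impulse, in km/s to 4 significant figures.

Δv₁ = 4.069 km/s

In km: r₁ = 7.72 × 1.496×10^8 = 1.154912×10^9 km; r₂ = 1.84 × 1.496×10^8 = 2.75264×10^8 km.
Transfer-ellipse semi-major axis a_t = (r₁ + r₂)/2 = (1.154912×10^9 + 2.75264×10^8)/2 = 7.15088×10^8 km.
Circular speed at r = 1.154912×10^9 km: v_c = √(μ/r) = 10.72 km/s.
Transfer-orbit speed at the same r (vis-viva, a = a_t): v_t = √[μ(2/r − 1/a_t)] = 6.651 km/s.
Δv₁ = |v_t − v_c| = |6.651 − 10.72| = 4.069 km/s.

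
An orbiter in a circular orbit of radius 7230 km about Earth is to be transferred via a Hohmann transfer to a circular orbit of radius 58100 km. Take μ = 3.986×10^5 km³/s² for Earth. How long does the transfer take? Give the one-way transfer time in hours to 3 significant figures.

t = 8.16 hours

Transfer-ellipse semi-major axis a_t = (r₁ + r₂)/2 = (7230 + 58100)/2 = 32665 km.
Half the transfer-orbit period gives t = π√(a_t³/μ) = 29380 s.
Converting: 29380 s ÷ 3600 s/hour = 8.16 hours.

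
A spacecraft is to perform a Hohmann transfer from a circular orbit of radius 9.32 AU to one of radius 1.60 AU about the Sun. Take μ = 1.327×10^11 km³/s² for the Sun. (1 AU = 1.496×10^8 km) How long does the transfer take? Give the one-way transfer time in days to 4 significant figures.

In km: r₁ = 9.32 × 1.496×10^8 = 1.394272×10^9 km; r₂ = 1.60 × 1.496×10^8 = 2.3936×10^8 km.
Semi-major axis of the transfer orbit: a_t = (1.394272×10^9 + 2.3936×10^8)/2 = 8.16816×10^8 km.
Transfer time t = π√(a_t³/μ) = π√((8.16816×10^8)³ / 1.327×10^11) = 2.013×10^8 s.
Converting: 2.013×10^8 s ÷ 86400 s/day = 2330 days.

t = 2330 days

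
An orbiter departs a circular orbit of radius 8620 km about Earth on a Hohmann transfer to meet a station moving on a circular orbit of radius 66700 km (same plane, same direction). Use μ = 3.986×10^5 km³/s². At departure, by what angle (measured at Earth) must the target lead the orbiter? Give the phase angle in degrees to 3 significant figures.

The Hohmann ellipse has a_t = (r₁ + r₂)/2 = 37660 km.
Transfer time t = π√(a_t³/μ) = 36367 s.
Target angular speed ω₂ = √(μ/r₂³) = 3.6650×10^-5 rad/s.
Angle swept by the target during transfer: ω₂·t = 1.3329 rad = 76.37°.
The orbiter traverses 180° on the transfer ellipse, so the target must lead by 180° − 76.37° = 104°.

φ = 104°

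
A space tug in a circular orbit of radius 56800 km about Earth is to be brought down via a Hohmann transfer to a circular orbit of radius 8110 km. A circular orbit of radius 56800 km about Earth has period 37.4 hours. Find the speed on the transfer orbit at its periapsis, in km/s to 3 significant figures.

From Kepler's third law T² = 4π²r³/μ at r = 56800 km, T = 37.4 hours = 37.4 × 3600 s = 1.3464×10^5 s: μ = 4π²r³/T² = 3.99077×10^5 km³/s².
Transfer-ellipse semi-major axis a_t = (r₁ + r₂)/2 = (56800 + 8110)/2 = 32455 km.
At periapsis, r = 8110 km.
Applying v² = μ(2/r − 1/a_t): v = 9.280 km/s.

v = 9.28 km/s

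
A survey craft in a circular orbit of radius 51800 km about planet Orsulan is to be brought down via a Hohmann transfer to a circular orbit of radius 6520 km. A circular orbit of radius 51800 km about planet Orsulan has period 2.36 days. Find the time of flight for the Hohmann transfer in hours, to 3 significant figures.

t = 12.0 hours

From Kepler's third law T² = 4π²r³/μ at r = 51800 km, T = 2.36 days = 2.36 × 86400 s = 2.03904×10^5 s: μ = 4π²r³/T² = 1.31977×10^5 km³/s².
The Hohmann ellipse has a_t = (r₁ + r₂)/2 = 29160 km.
Transfer time t = π√(a_t³/μ) = π√((29160)³ / 1.31977×10^5) = 43060 s.
Converting: 43060 s ÷ 3600 s/hour = 12.0 hours.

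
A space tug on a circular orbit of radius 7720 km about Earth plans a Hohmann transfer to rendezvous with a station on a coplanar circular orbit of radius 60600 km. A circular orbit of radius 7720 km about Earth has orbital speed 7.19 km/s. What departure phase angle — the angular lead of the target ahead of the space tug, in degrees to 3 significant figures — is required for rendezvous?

From the circular-orbit relation v² = μ/r at r = 7720 km: μ = v²r = (7.19)² × 7720 = 3.99094×10^5 km³/s².
The Hohmann ellipse has a_t = (r₁ + r₂)/2 = 34160 km.
Transfer time t = π√(a_t³/μ) = 31397 s.
The target's mean motion on its circular orbit is ω₂ = √(μ/r₂³) = 4.2348×10^-5 rad/s.
Angle swept by the target during transfer: ω₂·t = 1.3296 rad = 76.18°.
Arrival is 180° from departure on the ellipse, so φ = 180° − 76.18° = 104°.

φ = 104°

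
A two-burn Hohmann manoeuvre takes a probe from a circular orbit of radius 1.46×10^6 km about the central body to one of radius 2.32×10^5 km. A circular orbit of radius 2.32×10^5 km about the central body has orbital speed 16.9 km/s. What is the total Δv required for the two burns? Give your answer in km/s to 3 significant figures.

From the circular-orbit relation v² = μ/r at r = 2.32×10^5 km: μ = v²r = (16.9)² × 2.32×10^5 = 6.62615×10^7 km³/s².
Semi-major axis of the transfer orbit: a_t = (1.460×10^6 + 2.320×10^5)/2 = 8.460×10^5 km.
At r₁ the circular-orbit speed is v₁ = √(μ/r₁) = 6.737 km/s.
On the transfer ellipse at r₁, vis-viva equation gives v_a = √[μ(2/r₁ − 1/a_t)] = 3.528 km/s.
First burn Δv₁ = |v_a − v₁| = 3.209 km/s.
At r₂, v₂ = √(μ/r₂) = 16.900 km/s.
Transfer-orbit speed at r₂: v_p = √[μ(2/r₂ − 1/a_t)] = 22.201 km/s.
Second burn Δv₂ = |v₂ − v_p| = 5.301 km/s.
Δv = Δv₁ + Δv₂ = 3.209 + 5.301 = 8.510 km/s.

Δv = 8.51 km/s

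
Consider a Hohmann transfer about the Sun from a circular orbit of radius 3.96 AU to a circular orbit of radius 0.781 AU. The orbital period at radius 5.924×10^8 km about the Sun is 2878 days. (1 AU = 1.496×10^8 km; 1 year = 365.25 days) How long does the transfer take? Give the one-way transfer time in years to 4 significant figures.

From Kepler's third law T² = 4π²r³/μ at r = 5.924×10^8 km, T = 2878 days = 2878 × 86400 s = 2.486592×10^8 s: μ = 4π²r³/T² = 1.32738×10^11 km³/s².
In km: r₁ = 3.96 × 1.496×10^8 = 5.92416×10^8 km; r₂ = 0.781 × 1.496×10^8 = 1.168376×10^8 km.
Semi-major axis of the transfer orbit: a_t = (5.92416×10^8 + 1.168376×10^8)/2 = 3.546268×10^8 km.
Transfer time t = π√(a_t³/μ) = π√((3.546268×10^8)³ / 1.32738×10^11) = 5.758×10^7 s.
Converting: 5.758×10^7 s ÷ 3.15576×10^7 s/year (365.25 × 86400) = 1.825 years.

t = 1.825 years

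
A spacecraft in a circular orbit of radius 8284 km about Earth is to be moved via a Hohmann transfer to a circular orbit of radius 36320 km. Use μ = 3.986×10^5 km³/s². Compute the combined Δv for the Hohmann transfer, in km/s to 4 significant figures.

Δv = 3.209 km/s

The Hohmann ellipse has a_t = (r₁ + r₂)/2 = 22302 km.
Circular speed at r₁: v₁ = √(μ/r₁) = √(3.986×10^5/8284) = 6.93663 km/s.
Transfer-orbit speed at r₁ (v² = μ(2/r − 1/a)): v_p = √[μ(2/r₁ − 1/a_t)] = 8.85217 km/s.
First burn Δv₁ = |v_p − v₁| = 1.9155 km/s.
At r₂, v₂ = √(μ/r₂) = 3.3128 km/s.
Transfer-orbit speed at r₂: v_a = √[μ(2/r₂ − 1/a_t)] = 2.0190 km/s.
Second burn Δv₂ = |v₂ − v_a| = 1.2938 km/s.
Total Δv = Δv₁ + Δv₂ = 3.209 km/s.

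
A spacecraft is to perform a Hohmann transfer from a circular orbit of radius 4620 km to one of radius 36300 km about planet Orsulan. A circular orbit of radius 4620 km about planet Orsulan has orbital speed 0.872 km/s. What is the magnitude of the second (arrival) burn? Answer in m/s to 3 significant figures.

Δv₂ = 163 m/s

From the circular-orbit relation v² = μ/r at r = 4620 km: μ = v²r = (0.872)² × 4620 = 3512.97 km³/s².
Transfer-ellipse semi-major axis a_t = (r₁ + r₂)/2 = (4620 + 36300)/2 = 20460 km.
Circular speed at r = 36300 km: v_c = √(μ/r) = 0.3111 km/s.
Vis-viva on the transfer ellipse at r = 36300 km gives v_t = √[μ(2/r − 1/a_t)] = 0.1478 km/s.
Δv₂ = |v_t − v_c| = |0.1478 − 0.3111| = 0.1633 km/s.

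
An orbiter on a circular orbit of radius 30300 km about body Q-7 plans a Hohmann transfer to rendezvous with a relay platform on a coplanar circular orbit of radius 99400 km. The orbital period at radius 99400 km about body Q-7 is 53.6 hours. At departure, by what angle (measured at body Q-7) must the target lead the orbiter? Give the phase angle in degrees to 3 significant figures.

From Kepler's third law T² = 4π²r³/μ at r = 99400 km, T = 53.6 hours = 53.6 × 3600 s = 1.9296×10^5 s: μ = 4π²r³/T² = 1.04132×10^6 km³/s².
The Hohmann ellipse has a_t = (r₁ + r₂)/2 = 64850 km.
The half-period of the transfer ellipse is t = π√(a_t³/μ) = 50842 s.
Target angular speed ω₂ = √(μ/r₂³) = 3.2562×10^-5 rad/s.
Angle swept by the target during transfer: ω₂·t = 1.65552 rad = 94.854°.
The orbiter traverses 180° on the transfer ellipse, so the target must lead by 180° − 94.854° = 85.1°.

φ = 85.1°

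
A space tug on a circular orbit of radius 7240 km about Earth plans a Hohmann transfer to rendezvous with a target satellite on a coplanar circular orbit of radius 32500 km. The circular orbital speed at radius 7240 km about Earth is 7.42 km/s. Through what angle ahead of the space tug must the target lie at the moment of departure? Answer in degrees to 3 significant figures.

From the circular-orbit relation v² = μ/r at r = 7240 km: μ = v²r = (7.42)² × 7240 = 3.98608×10^5 km³/s².
Transfer-ellipse semi-major axis a_t = (r₁ + r₂)/2 = (7240 + 32500)/2 = 19870 km.
The half-period of the transfer ellipse is t = π√(a_t³/μ) = 13937.1 s.
Target angular speed ω₂ = √(μ/r₂³) = 1.07758×10^-4 rad/s.
Angle swept by the target during transfer: ω₂·t = 1.50183 rad = 86.049°.
Arrival is 180° from departure on the ellipse, so φ = 180° − 86.049° = 94.0°.

φ = 94.0°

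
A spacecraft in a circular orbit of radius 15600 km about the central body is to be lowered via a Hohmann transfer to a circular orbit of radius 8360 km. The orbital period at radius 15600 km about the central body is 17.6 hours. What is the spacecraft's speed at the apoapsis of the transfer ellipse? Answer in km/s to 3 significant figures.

From Kepler's third law T² = 4π²r³/μ at r = 15600 km, T = 17.6 hours = 17.6 × 3600 s = 63360 s: μ = 4π²r³/T² = 37333.9 km³/s².
Transfer-ellipse semi-major axis a_t = (r₁ + r₂)/2 = (15600 + 8360)/2 = 11980 km.
The apoapsis of the transfer ellipse is at r = 15600 km.
Applying v² = μ(2/r − 1/a_t): v = 1.292 km/s.

v = 1.29 km/s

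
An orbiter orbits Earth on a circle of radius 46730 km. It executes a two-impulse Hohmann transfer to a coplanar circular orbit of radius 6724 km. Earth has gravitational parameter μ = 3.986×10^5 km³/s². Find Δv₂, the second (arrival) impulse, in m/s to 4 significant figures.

Δv₂ = 2481 m/s

Transfer-ellipse semi-major axis a_t = (r₁ + r₂)/2 = (46730 + 6724)/2 = 26727 km.
Circular speed at r = 6724 km: v_c = √(μ/r) = 7.699 km/s.
Transfer-orbit speed at the same r (vis-viva, a = a_t): v_t = √[μ(2/r − 1/a_t)] = 10.18 km/s.
Δv₂ = |v_t − v_c| = |10.18 − 7.699| = 2.481 km/s.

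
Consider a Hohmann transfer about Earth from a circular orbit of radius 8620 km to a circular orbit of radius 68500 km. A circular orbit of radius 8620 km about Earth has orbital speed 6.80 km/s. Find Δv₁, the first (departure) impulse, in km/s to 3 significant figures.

From the circular-orbit relation v² = μ/r at r = 8620 km: μ = v²r = (6.80)² × 8620 = 3.98589×10^5 km³/s².
Semi-major axis of the transfer orbit: a_t = (8620 + 68500)/2 = 38560 km.
Circular speed at r = 8620 km: v_c = √(μ/r) = 6.800 km/s.
Transfer-orbit speed at the same r (vis-viva, a = a_t): v_t = √[μ(2/r − 1/a_t)] = 9.063 km/s.
Δv₁ = |v_t − v_c| = |9.063 − 6.800| = 2.263 km/s.

Δv₁ = 2.26 km/s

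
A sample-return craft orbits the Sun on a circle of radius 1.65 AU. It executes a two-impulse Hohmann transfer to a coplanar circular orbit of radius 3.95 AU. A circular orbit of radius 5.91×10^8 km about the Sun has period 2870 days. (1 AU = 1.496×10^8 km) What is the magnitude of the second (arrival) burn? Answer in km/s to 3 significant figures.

Δv₂ = 3.48 km/s

From Kepler's third law T² = 4π²r³/μ at r = 5.91×10^8 km, T = 2870 days = 2870 × 86400 s = 2.47968×10^8 s: μ = 4π²r³/T² = 1.32535×10^11 km³/s².
In km: r₁ = 1.65 × 1.496×10^8 = 2.4684×10^8 km; r₂ = 3.95 × 1.496×10^8 = 5.9092×10^8 km.
Semi-major axis of the transfer orbit: a_t = (2.4684×10^8 + 5.9092×10^8)/2 = 4.1888×10^8 km.
On the circular orbit at r = 5.9092×10^8 km, v_c = √(μ/r) = 14.98 km/s.
Transfer-orbit speed at the same r (vis-viva, a = a_t): v_t = √[μ(2/r − 1/a_t)] = 11.50 km/s.
Δv₂ = |v_t − v_c| = |11.50 − 14.98| = 3.480 km/s.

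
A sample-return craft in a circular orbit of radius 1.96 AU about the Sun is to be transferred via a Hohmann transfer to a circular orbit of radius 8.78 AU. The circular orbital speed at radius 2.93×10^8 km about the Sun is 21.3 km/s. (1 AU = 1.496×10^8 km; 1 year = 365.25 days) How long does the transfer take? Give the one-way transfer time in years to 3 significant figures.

t = 6.22 years

From the circular-orbit relation v² = μ/r at r = 2.93×10^8 km: μ = v²r = (21.3)² × 2.93×10^8 = 1.32931×10^11 km³/s².
In km: r₁ = 1.96 × 1.496×10^8 = 2.93216×10^8 km; r₂ = 8.78 × 1.496×10^8 = 1.313488×10^9 km.
Transfer-ellipse semi-major axis a_t = (r₁ + r₂)/2 = (2.93216×10^8 + 1.313488×10^9)/2 = 8.03352×10^8 km.
By Kepler's third law the transfer-orbit period is T = 2π√(a_t³/μ), so t = T/2 = 1.962×10^8 s.
Converting: 1.962×10^8 s ÷ 3.15576×10^7 s/year (365.25 × 86400) = 6.22 years.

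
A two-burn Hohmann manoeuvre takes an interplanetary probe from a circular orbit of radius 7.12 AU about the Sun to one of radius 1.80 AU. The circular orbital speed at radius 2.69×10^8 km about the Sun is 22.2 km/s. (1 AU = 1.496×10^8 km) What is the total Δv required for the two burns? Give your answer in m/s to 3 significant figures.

Δv = 9920 m/s

From the circular-orbit relation v² = μ/r at r = 2.69×10^8 km: μ = v²r = (22.2)² × 2.69×10^8 = 1.32574×10^11 km³/s².
In km: r₁ = 7.12 × 1.496×10^8 = 1.065152×10^9 km; r₂ = 1.80 × 1.496×10^8 = 2.6928×10^8 km.
Transfer-ellipse semi-major axis a_t = (r₁ + r₂)/2 = (1.065152×10^9 + 2.6928×10^8)/2 = 6.67216×10^8 km.
At r₁ the circular-orbit speed is v₁ = √(μ/r₁) = 11.1564 km/s.
On the transfer ellipse at r₁, vis-viva gives v_a = √[μ(2/r₁ − 1/a_t)] = 7.08748 km/s.
First burn Δv₁ = |v_a − v₁| = 4.069 km/s.
At r₂, v₂ = √(μ/r₂) = 22.1885 km/s.
Transfer-orbit speed at r₂: v_p = √[μ(2/r₂ − 1/a_t)] = 28.0349 km/s.
Second burn Δv₂ = |v₂ − v_p| = 5.846 km/s.
Δv = Δv₁ + Δv₂ = 4.069 + 5.846 = 9.915 km/s.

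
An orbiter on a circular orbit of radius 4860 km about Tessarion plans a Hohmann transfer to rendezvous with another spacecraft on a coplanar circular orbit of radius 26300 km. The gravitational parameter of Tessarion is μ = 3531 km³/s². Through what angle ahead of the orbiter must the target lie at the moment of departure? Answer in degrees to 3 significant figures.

φ = 97.9°

The Hohmann ellipse has a_t = (r₁ + r₂)/2 = 15580 km.
Transfer time t = π√(a_t³/μ) = 1.02814×10^5 s.
Target angular speed ω₂ = √(μ/r₂³) = 1.39321×10^-5 rad/s.
Angle swept by the target during transfer: ω₂·t = 1.4324 rad = 82.07°.
Arrival is 180° from departure on the ellipse, so φ = 180° − 82.07° = 97.9°.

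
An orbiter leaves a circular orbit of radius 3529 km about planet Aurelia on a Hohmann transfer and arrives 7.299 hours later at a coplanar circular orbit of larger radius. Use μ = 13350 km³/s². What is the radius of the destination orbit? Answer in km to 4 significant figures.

Transfer time t = 7.299 hours = 26276.4 s, and t = π√(a_t³/μ).
So a_t = (μ t²/π²)^(1/3) = (13350 × (26276.4)² / π²)^(1/3) = 9774.7 km.
Since a_t = (r₁ + r₂)/2, r₂ = 2a_t − r₁ = 2×9774.7 − 3529 = 16020.4 km.

r₂ = 16020 km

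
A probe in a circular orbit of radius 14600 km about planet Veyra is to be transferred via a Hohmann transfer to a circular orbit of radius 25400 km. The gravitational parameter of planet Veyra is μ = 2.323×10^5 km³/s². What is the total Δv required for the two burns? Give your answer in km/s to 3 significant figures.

Δv = 0.947 km/s

Semi-major axis of the transfer orbit: a_t = (14600 + 25400)/2 = 20000 km.
At r₁ the circular-orbit speed is v₁ = √(μ/r₁) = 3.98885 km/s.
On the transfer ellipse at r₁, vis-viva equation gives v_p = √[μ(2/r₁ − 1/a_t)] = 4.49521 km/s.
First burn Δv₁ = |v_p − v₁| = 0.5064 km/s.
At r₂, v₂ = √(μ/r₂) = 3.0242 km/s.
Transfer-orbit speed at r₂: v_a = √[μ(2/r₂ − 1/a_t)] = 2.5839 km/s.
Second burn Δv₂ = |v₂ − v_a| = 0.4403 km/s.
Total Δv = Δv₁ + Δv₂ = 0.9467 km/s.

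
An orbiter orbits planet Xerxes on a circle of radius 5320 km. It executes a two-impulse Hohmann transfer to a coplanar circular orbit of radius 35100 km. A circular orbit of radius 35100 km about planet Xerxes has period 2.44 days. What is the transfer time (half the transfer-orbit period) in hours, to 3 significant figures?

t = 12.8 hours

From Kepler's third law T² = 4π²r³/μ at r = 35100 km, T = 2.44 days = 2.44 × 86400 s = 2.10816×10^5 s: μ = 4π²r³/T² = 38412.6 km³/s².
The Hohmann ellipse has a_t = (r₁ + r₂)/2 = 20210 km.
By Kepler's third law the transfer-orbit period is T = 2π√(a_t³/μ), so t = T/2 = 46050 s.
Converting: 46050 s ÷ 3600 s/hour = 12.8 hours.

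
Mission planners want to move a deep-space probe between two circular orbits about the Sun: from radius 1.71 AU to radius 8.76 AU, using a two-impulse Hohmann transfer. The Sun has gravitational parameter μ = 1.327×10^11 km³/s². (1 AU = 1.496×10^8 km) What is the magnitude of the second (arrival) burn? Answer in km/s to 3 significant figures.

Δv₂ = 4.31 km/s

In km: r₁ = 1.71 × 1.496×10^8 = 2.55816×10^8 km; r₂ = 8.76 × 1.496×10^8 = 1.310496×10^9 km.
Transfer-ellipse semi-major axis a_t = (r₁ + r₂)/2 = (2.55816×10^8 + 1.310496×10^9)/2 = 7.83156×10^8 km.
On the circular orbit at r = 1.310496×10^9 km, v_c = √(μ/r) = 10.063 km/s.
Vis-viva on the transfer ellipse at r = 1.310496×10^9 km gives v_t = √[μ(2/r − 1/a_t)] = 5.7512 km/s.
Δv₂ = |v_t − v_c| = |5.7512 − 10.063| = 4.312 km/s.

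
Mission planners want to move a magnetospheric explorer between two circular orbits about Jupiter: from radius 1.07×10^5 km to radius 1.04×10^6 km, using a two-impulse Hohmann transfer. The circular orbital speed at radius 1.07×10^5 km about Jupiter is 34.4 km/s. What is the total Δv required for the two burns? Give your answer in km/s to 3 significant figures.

From the circular-orbit relation v² = μ/r at r = 1.07×10^5 km: μ = v²r = (34.4)² × 1.07×10^5 = 1.26620×10^8 km³/s².
The Hohmann ellipse has a_t = (r₁ + r₂)/2 = 5.735×10^5 km.
At r₁ the circular-orbit speed is v₁ = √(μ/r₁) = 34.40 km/s.
On the transfer ellipse at r₁, vis-viva equation gives v_p = √[μ(2/r₁ − 1/a_t)] = 46.32 km/s.
First burn Δv₁ = |v_p − v₁| = 11.92 km/s.
Circular speed at r₂: v₂ = √(μ/r₂) = 11.034 km/s.
Transfer-orbit speed at r₂: v_a = √[μ(2/r₂ − 1/a_t)] = 4.7661 km/s.
Second burn Δv₂ = |v₂ − v_a| = 6.268 km/s.
Total Δv = Δv₁ + Δv₂ = 18.19 km/s.

Δv = 18.2 km/s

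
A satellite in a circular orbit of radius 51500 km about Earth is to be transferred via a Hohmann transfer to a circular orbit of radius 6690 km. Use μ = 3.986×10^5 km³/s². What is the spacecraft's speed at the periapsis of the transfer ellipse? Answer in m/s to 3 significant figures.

v = 10300 m/s

The Hohmann ellipse has a_t = (r₁ + r₂)/2 = 29095 km.
At periapsis, r = 6690 km.
Vis-viva: v = √[μ(2/r − 1/a_t)] = √[3.986×10^5 × (2/6690 − 1/29095)] = 10.27 km/s.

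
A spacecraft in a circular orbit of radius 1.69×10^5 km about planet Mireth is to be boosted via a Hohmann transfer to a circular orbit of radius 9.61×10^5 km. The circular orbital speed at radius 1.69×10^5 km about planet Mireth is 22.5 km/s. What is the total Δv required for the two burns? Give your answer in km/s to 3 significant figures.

From the circular-orbit relation v² = μ/r at r = 1.69×10^5 km: μ = v²r = (22.5)² × 1.69×10^5 = 8.55562×10^7 km³/s².
The Hohmann ellipse has a_t = (r₁ + r₂)/2 = 5.650×10^5 km.
Circular speed at r₁: v₁ = √(μ/r₁) = √(8.55562×10^7/1.690×10^5) = 22.500 km/s.
On the transfer ellipse at r₁, vis-viva gives v_p = √[μ(2/r₁ − 1/a_t)] = 29.344 km/s.
First burn Δv₁ = |v_p − v₁| = 6.844 km/s.
Circular speed at r₂: v₂ = √(μ/r₂) = 9.435 km/s.
Transfer-orbit speed at r₂: v_a = √[μ(2/r₂ − 1/a_t)] = 5.160 km/s.
Second burn Δv₂ = |v₂ − v_a| = 4.275 km/s.
Δv = Δv₁ + Δv₂ = 6.844 + 4.275 = 11.12 km/s.

Δv = 11.1 km/s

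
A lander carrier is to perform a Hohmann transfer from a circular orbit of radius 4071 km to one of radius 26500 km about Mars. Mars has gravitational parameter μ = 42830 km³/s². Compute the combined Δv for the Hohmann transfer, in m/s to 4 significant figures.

Δv = 1642 m/s

The Hohmann ellipse has a_t = (r₁ + r₂)/2 = 15285.5 km.
At r₁ the circular-orbit speed is v₁ = √(μ/r₁) = 3.244 km/s.
On the transfer ellipse at r₁, vis-viva gives v_p = √[μ(2/r₁ − 1/a_t)] = 4.271 km/s.
First burn Δv₁ = |v_p − v₁| = 1.027 km/s.
At r₂, v₂ = √(μ/r₂) = 1.2713 km/s.
Transfer-orbit speed at r₂: v_a = √[μ(2/r₂ − 1/a_t)] = 0.65609 km/s.
Second burn Δv₂ = |v₂ − v_a| = 0.6152 km/s.
Δv = Δv₁ + Δv₂ = 1.027 + 0.6152 = 1.642 km/s.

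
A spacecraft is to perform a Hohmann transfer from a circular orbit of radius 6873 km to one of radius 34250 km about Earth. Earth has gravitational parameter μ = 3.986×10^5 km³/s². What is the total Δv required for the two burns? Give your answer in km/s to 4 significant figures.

Δv = 3.652 km/s

The Hohmann ellipse has a_t = (r₁ + r₂)/2 = 20561.5 km.
Circular speed at r₁: v₁ = √(μ/r₁) = √(3.986×10^5/6873) = 7.6154 km/s.
On the transfer ellipse at r₁, vis-viva equation gives v_p = √[μ(2/r₁ − 1/a_t)] = 9.8288 km/s.
First burn Δv₁ = |v_p − v₁| = 2.213 km/s.
At r₂, v₂ = √(μ/r₂) = 3.411 km/s.
Transfer-orbit speed at r₂: v_a = √[μ(2/r₂ − 1/a_t)] = 1.972 km/s.
Second burn Δv₂ = |v₂ − v_a| = 1.439 km/s.
Δv = Δv₁ + Δv₂ = 2.213 + 1.439 = 3.652 km/s.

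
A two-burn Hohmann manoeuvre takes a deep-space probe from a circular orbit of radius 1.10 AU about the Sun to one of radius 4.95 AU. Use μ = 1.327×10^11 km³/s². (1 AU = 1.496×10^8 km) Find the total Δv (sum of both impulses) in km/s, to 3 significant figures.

In km: r₁ = 1.10 × 1.496×10^8 = 1.6456×10^8 km; r₂ = 4.95 × 1.496×10^8 = 7.4052×10^8 km.
Transfer-ellipse semi-major axis a_t = (r₁ + r₂)/2 = (1.6456×10^8 + 7.4052×10^8)/2 = 4.5254×10^8 km.
Circular speed at r₁: v₁ = √(μ/r₁) = √(1.327×10^11/1.6456×10^8) = 28.397 km/s.
On the transfer ellipse at r₁, v² = μ(2/r − 1/a) gives v_p = √[μ(2/r₁ − 1/a_t)] = 36.326 km/s.
First burn Δv₁ = |v_p − v₁| = 7.929 km/s.
At r₂, v₂ = √(μ/r₂) = 13.3865 km/s.
Transfer-orbit speed at r₂: v_a = √[μ(2/r₂ − 1/a_t)] = 8.07236 km/s.
Second burn Δv₂ = |v₂ − v_a| = 5.314 km/s.
Total Δv = Δv₁ + Δv₂ = 13.24 km/s.

Δv = 13.2 km/s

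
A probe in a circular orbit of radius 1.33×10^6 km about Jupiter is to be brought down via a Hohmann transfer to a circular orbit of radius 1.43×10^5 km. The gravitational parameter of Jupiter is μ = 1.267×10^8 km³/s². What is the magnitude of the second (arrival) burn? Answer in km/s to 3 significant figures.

Δv₂ = 10.2 km/s

Semi-major axis of the transfer orbit: a_t = (1.330×10^6 + 1.430×10^5)/2 = 7.365×10^5 km.
On the circular orbit at r = 1.430×10^5 km, v_c = √(μ/r) = 29.77 km/s.
Transfer-orbit speed at the same r (vis-viva, a = a_t): v_t = √[μ(2/r − 1/a_t)] = 40.00 km/s.
Δv₂ = |v_t − v_c| = |40.00 − 29.77| = 10.23 km/s.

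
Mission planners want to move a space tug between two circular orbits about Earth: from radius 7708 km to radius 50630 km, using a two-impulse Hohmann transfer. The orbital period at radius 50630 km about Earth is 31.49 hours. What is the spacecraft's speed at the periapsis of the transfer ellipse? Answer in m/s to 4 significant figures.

From Kepler's third law T² = 4π²r³/μ at r = 50630 km, T = 31.49 hours = 31.49 × 3600 s = 1.13364×10^5 s: μ = 4π²r³/T² = 3.98688×10^5 km³/s².
Transfer-ellipse semi-major axis a_t = (r₁ + r₂)/2 = (7708 + 50630)/2 = 29169 km.
The periapsis of the transfer ellipse is at r = 7708 km.
Applying v² = μ(2/r − 1/a_t): v = 9.475 km/s.

v = 9475 m/s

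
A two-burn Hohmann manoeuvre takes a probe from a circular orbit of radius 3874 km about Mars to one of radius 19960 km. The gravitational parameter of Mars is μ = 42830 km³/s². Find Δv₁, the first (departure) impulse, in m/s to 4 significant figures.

Δv₁ = 978.2 m/s

Transfer-ellipse semi-major axis a_t = (r₁ + r₂)/2 = (3874 + 19960)/2 = 11917 km.
Circular speed at r = 3874 km: v_c = √(μ/r) = 3.3250 km/s.
Vis-viva on the transfer ellipse at r = 3874 km gives v_t = √[μ(2/r − 1/a_t)] = 4.3032 km/s.
Δv₁ = |v_t − v_c| = |4.3032 − 3.3250| = 0.9782 km/s.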